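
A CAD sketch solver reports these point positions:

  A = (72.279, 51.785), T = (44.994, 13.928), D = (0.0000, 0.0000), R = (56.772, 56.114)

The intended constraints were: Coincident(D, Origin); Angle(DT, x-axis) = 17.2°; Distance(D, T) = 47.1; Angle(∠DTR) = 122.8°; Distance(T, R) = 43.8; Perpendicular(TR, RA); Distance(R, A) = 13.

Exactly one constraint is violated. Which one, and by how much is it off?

Distance(R, A) = 13 — off by 3.10.

D = (0.00, 0.00) ✓; DT at 17.20° ✓; |DT| = 47.10 ✓; ∠DTR = 122.8° ✓; |TR| = 43.80 ✓; ∠(TR, RA) = 90.00° ✓; |RA| = 16.10 ✗.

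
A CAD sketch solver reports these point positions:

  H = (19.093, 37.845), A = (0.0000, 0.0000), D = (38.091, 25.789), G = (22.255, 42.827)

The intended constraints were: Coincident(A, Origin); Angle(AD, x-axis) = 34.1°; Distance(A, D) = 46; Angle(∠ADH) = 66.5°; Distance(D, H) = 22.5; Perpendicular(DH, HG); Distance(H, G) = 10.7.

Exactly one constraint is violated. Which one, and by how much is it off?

Distance(H, G) = 10.7 — off by 4.80.

A = (0.00, 0.00) ✓; AD at 34.10° ✓; |AD| = 46.00 ✓; ∠ADH = 66.50° ✓; |DH| = 22.50 ✓; ∠(DH, HG) = 90.00° ✓; |HG| = 5.901 ✗.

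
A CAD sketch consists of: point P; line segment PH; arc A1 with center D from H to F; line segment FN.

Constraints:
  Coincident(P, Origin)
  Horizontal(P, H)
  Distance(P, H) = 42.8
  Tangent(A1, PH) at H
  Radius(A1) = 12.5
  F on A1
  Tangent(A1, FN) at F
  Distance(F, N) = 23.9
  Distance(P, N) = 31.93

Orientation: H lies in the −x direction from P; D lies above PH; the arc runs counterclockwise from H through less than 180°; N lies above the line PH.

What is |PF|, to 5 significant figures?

32.858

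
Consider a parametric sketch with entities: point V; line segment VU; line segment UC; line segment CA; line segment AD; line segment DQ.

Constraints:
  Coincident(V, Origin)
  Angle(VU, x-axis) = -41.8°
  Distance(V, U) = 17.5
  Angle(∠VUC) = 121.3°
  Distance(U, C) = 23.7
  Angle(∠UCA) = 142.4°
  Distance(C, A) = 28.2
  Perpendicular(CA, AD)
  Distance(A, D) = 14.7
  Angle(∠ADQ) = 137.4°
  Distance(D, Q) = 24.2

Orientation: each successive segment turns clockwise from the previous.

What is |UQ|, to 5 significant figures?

35.526

V is at the origin; VU runs at -41.8° with length 17.5, so U = (13.046, -11.664). ∠VUC = 121.3° gives UC at -100.50° from the x-axis; with |UC| = 23.7, C = (8.7268, -34.967). ∠UCA = 142.4° gives CA at -138.10° from the x-axis; with |CA| = 28.2, A = (-12.263, -53.800). CA is perpendicular to AD, so AD runs at 131.90°; with |AD| = 14.7, D = (-22.080, -42.859). ∠ADQ = 137.4° gives DQ at 89.300° from the x-axis; with |DQ| = 24.2, Q = (-21.784, -18.661). Then |UQ| = |Q − U| = 35.526.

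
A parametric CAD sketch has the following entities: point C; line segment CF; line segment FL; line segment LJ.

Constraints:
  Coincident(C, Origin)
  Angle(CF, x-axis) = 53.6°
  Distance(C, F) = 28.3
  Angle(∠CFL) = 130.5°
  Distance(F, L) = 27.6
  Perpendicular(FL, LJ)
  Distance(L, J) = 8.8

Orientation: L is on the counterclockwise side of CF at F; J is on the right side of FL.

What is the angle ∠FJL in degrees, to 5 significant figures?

72.316°

C is at the origin; CF runs at 53.6° with length 28.3, so F = 28.3·(cos 53.6°, sin 53.6°) = (16.794, 22.778). ∠CFL = 130.5°, so FL runs at 53.6° + (180° − 130.5°) = 103.10° from the x-axis; with |FL| = 27.6, L = F + 27.6·(cos 103.10°, sin 103.10°) = (10.538, 49.660). The perpendicularity gives LJ at right angles to FL; with |LJ| = 8.8 on the right of FL, J = L + 8.8·(0.97398, 0.22665) = (19.109, 51.655). Then cos ∠FJL = JF·JL / (|JF||JL|), giving 72.316°.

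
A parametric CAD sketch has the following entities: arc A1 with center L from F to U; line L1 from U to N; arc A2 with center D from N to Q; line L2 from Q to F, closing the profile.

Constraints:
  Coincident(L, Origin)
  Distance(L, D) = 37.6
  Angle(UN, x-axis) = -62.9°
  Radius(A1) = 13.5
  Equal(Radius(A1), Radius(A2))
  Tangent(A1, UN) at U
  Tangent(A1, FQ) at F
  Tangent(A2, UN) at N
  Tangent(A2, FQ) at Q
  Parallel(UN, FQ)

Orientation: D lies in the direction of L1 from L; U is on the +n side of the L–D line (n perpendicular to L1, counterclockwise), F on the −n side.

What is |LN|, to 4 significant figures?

39.95

The slot axis is L1's direction at -62.9°, so u = (cos -62.9°, sin -62.9°) = (0.4555, -0.8902) and n = (−sin -62.9°, cos -62.9°) = (0.8902, 0.4555). L is at the origin and D lies 37.6 along u from L, so D = 37.6·u = (17.13, -33.47). Tangency of A1 to both parallel lines with radius 13.5 puts U and F at L ± 13.5·n: U = (12.02, 6.150), F = (-12.02, -6.150). Equal radii place N and Q the same way about D: N = D + 13.5·n = (29.15, -27.32), Q = D − 13.5·n = (5.111, -39.62). Then |LN| = |N − L| = 39.95.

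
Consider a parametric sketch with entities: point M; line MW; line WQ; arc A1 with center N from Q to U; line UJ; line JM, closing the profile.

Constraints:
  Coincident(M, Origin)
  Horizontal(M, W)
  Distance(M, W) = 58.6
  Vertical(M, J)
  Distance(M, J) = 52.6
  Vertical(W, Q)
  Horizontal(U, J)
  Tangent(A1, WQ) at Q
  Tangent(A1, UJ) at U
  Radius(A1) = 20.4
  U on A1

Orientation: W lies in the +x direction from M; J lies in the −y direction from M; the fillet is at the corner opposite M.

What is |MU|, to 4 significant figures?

65.01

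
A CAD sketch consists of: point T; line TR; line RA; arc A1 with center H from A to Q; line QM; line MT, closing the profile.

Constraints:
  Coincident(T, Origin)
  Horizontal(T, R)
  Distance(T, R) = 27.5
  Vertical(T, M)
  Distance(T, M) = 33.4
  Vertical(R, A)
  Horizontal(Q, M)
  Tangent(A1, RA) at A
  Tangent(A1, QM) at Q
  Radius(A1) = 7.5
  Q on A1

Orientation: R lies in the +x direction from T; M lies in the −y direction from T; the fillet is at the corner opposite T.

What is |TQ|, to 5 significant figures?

38.930

T is at the origin; TR is horizontal with |TR| = 27.5 and R on the +x side, so R = (27.500, 0.0000). T and M share the same x with |TM| = 33.4 and M on the −y side, so M = (0.0000, -33.400). The virtual corner opposite T is at (27.500, -33.400). The tangent condition forces HA to be normal to RA and tangency of A1 to QM means the radius HQ is perpendicular to QM, with radius 7.5, so the center H sits 7.5 in from both sides at H = (20.000, -25.900). That places the tangent points at A = (27.500, -25.900) on RA and Q = (20.000, -33.400) on QM. Then |TQ| = |Q − T| = 38.930.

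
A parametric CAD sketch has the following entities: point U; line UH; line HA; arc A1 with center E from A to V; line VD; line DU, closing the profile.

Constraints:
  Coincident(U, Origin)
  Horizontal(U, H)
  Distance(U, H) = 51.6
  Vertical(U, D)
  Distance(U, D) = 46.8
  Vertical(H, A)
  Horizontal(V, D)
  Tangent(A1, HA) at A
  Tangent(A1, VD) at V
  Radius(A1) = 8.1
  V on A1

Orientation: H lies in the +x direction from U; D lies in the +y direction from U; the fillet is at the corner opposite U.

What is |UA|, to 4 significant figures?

64.50

The virtual corner opposite U is at (51.60, 46.80). Tangency of A1 to HA means the radius EA is perpendicular to HA and the tangent condition forces EV to be normal to VD, with radius 8.1, so the center E sits 8.1 in from both sides at E = (43.50, 38.70). That places the tangent points at A = (51.60, 38.70) on HA and V = (43.50, 46.80) on VD. Then |UA| = |A − U| = 64.50.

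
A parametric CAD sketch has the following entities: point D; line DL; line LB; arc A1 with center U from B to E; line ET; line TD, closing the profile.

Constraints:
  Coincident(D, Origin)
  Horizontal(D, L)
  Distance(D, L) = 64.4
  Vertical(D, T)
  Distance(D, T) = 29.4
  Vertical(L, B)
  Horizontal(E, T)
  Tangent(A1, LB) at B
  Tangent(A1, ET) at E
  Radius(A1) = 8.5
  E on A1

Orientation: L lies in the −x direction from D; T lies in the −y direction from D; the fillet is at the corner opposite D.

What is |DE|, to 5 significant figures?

63.160

D is at the origin; D and L share the same y with |DL| = 64.4 and L on the −x side, so L = (-64.400, 0.0000). DT is vertical with |DT| = 29.4 and T on the −y side, so T = (0.0000, -29.400). The virtual corner opposite D is at (-64.400, -29.400). A1 meets LB tangentially, so UB is at right angles to LB and tangency of A1 to ET means the radius UE is perpendicular to ET, with radius 8.5, so the center U sits 8.5 in from both sides at U = (-55.900, -20.900). That places the tangent points at B = (-64.400, -20.900) on LB and E = (-55.900, -29.400) on ET. Then |DE| = |E − D| = 63.160.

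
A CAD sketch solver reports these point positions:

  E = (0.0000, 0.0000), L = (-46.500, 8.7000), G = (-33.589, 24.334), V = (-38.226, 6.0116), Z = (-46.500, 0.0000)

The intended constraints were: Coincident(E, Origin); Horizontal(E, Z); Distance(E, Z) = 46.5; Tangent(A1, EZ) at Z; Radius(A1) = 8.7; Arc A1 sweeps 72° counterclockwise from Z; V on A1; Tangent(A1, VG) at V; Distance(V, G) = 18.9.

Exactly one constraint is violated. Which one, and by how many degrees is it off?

Tangent(A1, VG) at V — off by 3.80°.

E = (0.00, 0.00) ✓; E.y = 0.00, Z.y = 0.00 ✓; |EZ| = 46.50 ✓; ∠(LZ, ZE) = 90.00° ✓; |LZ| = 8.700 ✓; bearing(L→V) − bearing(L→Z) = 72.00° ✓; |LV| = 8.700 ✓; ∠(LV, VG) = 86.20° ✗; |VG| = 18.90 ✓.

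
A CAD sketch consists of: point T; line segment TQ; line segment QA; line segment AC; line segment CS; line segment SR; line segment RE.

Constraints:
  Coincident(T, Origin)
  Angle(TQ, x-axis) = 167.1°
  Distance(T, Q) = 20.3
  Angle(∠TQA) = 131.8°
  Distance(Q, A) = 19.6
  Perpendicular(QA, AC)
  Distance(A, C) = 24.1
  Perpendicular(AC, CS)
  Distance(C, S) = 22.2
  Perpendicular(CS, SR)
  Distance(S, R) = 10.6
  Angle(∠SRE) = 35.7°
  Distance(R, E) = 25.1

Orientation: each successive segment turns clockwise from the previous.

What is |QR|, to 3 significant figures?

13.7

AC is perpendicular to CS, so CS runs at -61.1°; with |CS| = 22.2, S = (2.57, 13.9). CS is perpendicular to SR, so SR runs at -151°; with |SR| = 10.6, R = (-6.71, 8.78). Then |QR| = |R − Q| = 13.7.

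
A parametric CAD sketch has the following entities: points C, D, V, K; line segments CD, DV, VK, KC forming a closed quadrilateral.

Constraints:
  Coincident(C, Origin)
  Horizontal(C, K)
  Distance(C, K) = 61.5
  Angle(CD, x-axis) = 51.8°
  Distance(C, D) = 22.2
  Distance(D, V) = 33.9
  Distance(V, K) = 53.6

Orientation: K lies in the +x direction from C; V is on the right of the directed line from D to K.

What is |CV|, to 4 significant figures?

19.35

Checks: |DV| = 33.90 ✓; |VK| = 53.60 ✓.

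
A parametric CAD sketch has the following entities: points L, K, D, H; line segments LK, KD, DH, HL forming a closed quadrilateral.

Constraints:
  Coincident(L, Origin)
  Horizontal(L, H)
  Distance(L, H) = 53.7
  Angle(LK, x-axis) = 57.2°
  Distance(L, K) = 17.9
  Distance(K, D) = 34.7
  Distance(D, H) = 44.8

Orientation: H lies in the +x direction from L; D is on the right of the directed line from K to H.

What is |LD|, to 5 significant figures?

23.599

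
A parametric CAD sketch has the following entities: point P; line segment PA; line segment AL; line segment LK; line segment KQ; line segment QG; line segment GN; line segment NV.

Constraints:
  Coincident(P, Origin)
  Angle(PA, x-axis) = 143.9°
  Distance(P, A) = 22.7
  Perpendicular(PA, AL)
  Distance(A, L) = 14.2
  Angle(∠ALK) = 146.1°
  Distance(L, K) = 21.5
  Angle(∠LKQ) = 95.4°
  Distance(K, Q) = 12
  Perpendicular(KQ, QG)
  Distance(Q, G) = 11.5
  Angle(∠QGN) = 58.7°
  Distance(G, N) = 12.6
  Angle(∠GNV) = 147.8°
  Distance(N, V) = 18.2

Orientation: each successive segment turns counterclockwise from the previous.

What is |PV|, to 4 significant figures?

46.69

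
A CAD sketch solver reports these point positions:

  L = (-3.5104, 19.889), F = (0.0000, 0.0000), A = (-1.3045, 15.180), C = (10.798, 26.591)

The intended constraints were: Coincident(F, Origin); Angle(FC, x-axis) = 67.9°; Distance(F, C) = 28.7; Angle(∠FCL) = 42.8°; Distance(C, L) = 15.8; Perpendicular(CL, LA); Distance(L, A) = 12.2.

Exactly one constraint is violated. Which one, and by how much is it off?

Distance(L, A) = 12.2 — off by 7.00.

F = (0.00, 0.00) ✓; FC at 67.90° ✓; |FC| = 28.70 ✓; ∠FCL = 42.80° ✓; |CL| = 15.80 ✓; ∠(CL, LA) = 90.00° ✓; |LA| = 5.200 ✗.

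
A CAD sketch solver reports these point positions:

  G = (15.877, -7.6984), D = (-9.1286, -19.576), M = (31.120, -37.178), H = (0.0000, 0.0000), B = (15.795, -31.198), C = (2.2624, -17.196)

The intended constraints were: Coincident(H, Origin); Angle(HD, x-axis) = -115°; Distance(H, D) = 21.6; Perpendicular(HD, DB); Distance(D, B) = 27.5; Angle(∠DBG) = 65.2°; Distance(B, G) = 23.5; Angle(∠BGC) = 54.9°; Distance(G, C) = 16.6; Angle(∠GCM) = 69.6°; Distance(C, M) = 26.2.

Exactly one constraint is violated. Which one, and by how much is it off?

Distance(C, M) = 26.2 — off by 8.90.

H = (0.00, 0.00) ✓; HD at -115.0° ✓; |HD| = 21.60 ✓; ∠(HD, DB) = 90.00° ✓; |DB| = 27.50 ✓; ∠DBG = 65.20° ✓; |BG| = 23.50 ✓; ∠BGC = 54.90° ✓; |GC| = 16.60 ✓; ∠GCM = 69.60° ✓; |CM| = 35.10 ✗.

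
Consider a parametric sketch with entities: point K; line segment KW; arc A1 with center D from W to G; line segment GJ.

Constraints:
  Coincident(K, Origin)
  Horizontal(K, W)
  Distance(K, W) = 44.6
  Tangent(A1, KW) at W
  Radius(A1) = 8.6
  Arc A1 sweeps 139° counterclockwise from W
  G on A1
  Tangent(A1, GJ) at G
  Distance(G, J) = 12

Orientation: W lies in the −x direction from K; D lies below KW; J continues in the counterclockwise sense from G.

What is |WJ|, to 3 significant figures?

23.2

K is at the origin; K and W share the same y with |KW| = 44.6 and W on the −x side, so W = (-44.6, 0.00). A1 meets KW tangentially, so DW is at right angles to KW, so D = W + (0, -8.6) = (-44.6, -8.60). On A1, W sits at bearing 90° from D; a 139° counterclockwise sweep puts G at bearing 229°, so G = D + 8.6·(cos 229°, sin 229°) = (-50.2, -15.1). Tangency of A1 to GJ means the radius DG is perpendicular to GJ, so GJ runs along (−sin 229°, cos 229°); with |GJ| = 12.0, J = (-41.2, -23.0). Then |WJ| = |J − W| = 23.2.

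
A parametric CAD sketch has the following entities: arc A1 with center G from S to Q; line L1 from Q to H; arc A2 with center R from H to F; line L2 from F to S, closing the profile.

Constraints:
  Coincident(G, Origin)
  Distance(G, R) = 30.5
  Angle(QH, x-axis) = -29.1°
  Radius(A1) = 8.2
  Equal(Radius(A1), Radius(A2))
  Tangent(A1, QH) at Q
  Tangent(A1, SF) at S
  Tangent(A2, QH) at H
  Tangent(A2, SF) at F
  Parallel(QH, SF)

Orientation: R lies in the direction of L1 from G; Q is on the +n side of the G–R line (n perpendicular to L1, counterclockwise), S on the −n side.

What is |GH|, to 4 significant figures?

31.58

The slot axis is L1's direction at -29.1°, so u = (cos -29.1°, sin -29.1°) = (0.8738, -0.4863) and n = (−sin -29.1°, cos -29.1°) = (0.4863, 0.8738). G is at the origin and R lies 30.5 along u from G, so R = 30.5·u = (26.65, -14.83). Tangency of A1 to both parallel lines with radius 8.2 puts Q and S at G ± 8.2·n: Q = (3.988, 7.165), S = (-3.988, -7.165). Equal radii place H and F the same way about R: H = R + 8.2·n = (30.64, -7.668), F = R − 8.2·n = (22.66, -22.00). Then |GH| = |H − G| = 31.58.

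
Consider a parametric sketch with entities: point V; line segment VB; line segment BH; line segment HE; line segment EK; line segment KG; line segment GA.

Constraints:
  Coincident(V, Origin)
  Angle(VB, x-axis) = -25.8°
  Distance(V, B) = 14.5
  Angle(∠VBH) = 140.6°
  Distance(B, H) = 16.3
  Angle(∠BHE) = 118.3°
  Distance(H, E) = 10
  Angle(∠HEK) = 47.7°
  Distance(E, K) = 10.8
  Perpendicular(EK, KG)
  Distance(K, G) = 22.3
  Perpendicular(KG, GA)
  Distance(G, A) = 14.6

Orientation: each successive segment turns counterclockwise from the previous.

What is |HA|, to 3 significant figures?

18.2

V is at the origin; VB runs at -25.8° with length 14.5, so B = (13.1, -6.31). ∠VBH = 140.6° gives BH at 13.6° from the x-axis; with |BH| = 16.3, H = (28.9, -2.48). ∠BHE = 118.3° gives HE at 75.3° from the x-axis; with |HE| = 10.0, E = (31.4, 7.19). ∠HEK = 47.7° gives EK at -152° from the x-axis; with |EK| = 10.8, K = (21.9, 2.19). EK ⟂ KG, so KG runs at -62.4°; with |KG| = 22.3, G = (32.2, -17.6). KG is perpendicular to GA, so GA runs at 27.6°; with |GA| = 14.6, A = (45.1, -10.8). Then |HA| = |A − H| = 18.2.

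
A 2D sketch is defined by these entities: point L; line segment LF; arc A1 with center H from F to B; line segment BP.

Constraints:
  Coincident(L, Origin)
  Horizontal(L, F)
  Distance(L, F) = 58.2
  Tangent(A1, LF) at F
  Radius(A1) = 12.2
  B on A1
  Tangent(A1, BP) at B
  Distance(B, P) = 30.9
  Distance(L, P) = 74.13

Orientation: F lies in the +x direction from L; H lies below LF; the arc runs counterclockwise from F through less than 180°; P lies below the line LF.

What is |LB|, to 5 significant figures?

49.827

Checks: |HB| = 12.20 ✓; ∠(HB, BP) = 90.00° ✓; |BP| = 30.90 ✓; |LP| = 74.13 ✓.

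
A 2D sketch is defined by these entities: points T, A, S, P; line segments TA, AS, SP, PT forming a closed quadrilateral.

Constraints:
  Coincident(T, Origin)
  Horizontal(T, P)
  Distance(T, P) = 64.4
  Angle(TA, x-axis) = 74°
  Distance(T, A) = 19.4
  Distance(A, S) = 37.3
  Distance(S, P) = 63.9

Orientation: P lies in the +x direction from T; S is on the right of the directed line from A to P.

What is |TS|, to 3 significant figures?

18.9

Checks: |AS| = 37.30 ✓; |SP| = 63.90 ✓.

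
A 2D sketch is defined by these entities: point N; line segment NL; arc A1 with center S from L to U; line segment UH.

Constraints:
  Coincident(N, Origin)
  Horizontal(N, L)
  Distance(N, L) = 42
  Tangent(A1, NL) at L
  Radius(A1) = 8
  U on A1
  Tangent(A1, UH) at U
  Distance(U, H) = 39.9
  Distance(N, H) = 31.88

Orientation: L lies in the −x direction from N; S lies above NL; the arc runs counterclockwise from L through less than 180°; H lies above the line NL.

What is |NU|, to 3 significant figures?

36.4

N is at the origin; N and L share the same y with |NL| = 42.0 and L on the −x side, so L = (-42.0, 0.00). The tangent condition forces SL to be normal to NL, so S = L + (0, 8) = (-42.0, 8.00). Since SU ⟂ UH (tangency), |SH| = √(8.0² + 39.9²) = 40.7 regardless of where U sits on A1. So H lies on both circle(N, 31.88) and circle(S, 40.7); the above-NL intersection is H = (-8.28, 30.8). U is the foot of the tangent from H: U = (-36.3, 2.38).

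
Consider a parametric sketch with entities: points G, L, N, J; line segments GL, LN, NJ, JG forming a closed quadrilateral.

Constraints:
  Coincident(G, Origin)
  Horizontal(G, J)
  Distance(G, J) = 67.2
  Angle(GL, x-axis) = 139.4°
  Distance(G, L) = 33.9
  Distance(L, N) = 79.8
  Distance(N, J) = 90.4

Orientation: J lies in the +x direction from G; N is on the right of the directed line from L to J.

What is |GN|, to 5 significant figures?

55.089

Checks: |LN| = 79.80 ✓; |NJ| = 90.40 ✓.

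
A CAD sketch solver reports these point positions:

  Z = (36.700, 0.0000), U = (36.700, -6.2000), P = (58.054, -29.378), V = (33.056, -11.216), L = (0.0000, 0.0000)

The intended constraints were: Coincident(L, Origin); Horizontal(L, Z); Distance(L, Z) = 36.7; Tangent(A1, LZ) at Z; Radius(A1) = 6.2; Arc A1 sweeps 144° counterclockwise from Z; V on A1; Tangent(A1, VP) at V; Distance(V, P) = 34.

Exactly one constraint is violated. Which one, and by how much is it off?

Distance(V, P) = 34 — off by 3.10.

L = (0.00, 0.00) ✓; L.y = 0.00, Z.y = 0.00 ✓; |LZ| = 36.70 ✓; ∠(UZ, ZL) = 90.00° ✓; |UZ| = 6.200 ✓; bearing(U→V) − bearing(U→Z) = 144.0° ✓; |UV| = 6.200 ✓; ∠(UV, VP) = 90.00° ✓; |VP| = 30.90 ✗.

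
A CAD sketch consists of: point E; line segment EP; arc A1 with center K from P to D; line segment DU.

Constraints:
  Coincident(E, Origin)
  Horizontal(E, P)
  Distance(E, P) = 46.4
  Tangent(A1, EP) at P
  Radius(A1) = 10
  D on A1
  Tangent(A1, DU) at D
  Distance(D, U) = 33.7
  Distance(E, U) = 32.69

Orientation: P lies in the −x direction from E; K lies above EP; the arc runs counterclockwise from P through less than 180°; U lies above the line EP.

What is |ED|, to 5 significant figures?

39.121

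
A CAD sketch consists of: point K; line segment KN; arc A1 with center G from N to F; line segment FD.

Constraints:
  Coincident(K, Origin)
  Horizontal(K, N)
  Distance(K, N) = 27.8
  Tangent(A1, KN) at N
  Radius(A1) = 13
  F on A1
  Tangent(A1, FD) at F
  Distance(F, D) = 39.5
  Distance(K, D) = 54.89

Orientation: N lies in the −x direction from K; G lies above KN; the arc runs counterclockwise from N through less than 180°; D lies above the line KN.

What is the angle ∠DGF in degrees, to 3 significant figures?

71.8°

Checks: |KN| = 27.80 ✓; |GF| = 13.00 ✓; ∠(GF, FD) = 90.00° ✓; |FD| = 39.50 ✓; |KD| = 54.89 ✓.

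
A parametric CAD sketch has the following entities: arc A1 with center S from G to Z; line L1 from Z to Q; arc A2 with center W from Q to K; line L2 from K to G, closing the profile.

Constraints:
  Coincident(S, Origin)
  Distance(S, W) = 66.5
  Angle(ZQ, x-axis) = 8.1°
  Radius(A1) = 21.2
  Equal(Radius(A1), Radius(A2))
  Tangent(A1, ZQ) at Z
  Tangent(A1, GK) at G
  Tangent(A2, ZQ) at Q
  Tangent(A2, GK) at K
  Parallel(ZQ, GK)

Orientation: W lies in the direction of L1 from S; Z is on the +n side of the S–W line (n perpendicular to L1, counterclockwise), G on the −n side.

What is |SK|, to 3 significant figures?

69.8

The slot axis is L1's direction at 8.1°, so u = (cos 8.1°, sin 8.1°) = (0.990, 0.141) and n = (−sin 8.1°, cos 8.1°) = (-0.141, 0.990). S is at the origin and W lies 66.5 along u from S, so W = 66.5·u = (65.8, 9.37). Tangency of A1 to both parallel lines with radius 21.2 puts Z and G at S ± 21.2·n: Z = (-2.99, 21.0), G = (2.99, -21.0). Equal radii place Q and K the same way about W: Q = W + 21.2·n = (62.8, 30.4), K = W − 21.2·n = (68.8, -11.6). Then |SK| = |K − S| = 69.8.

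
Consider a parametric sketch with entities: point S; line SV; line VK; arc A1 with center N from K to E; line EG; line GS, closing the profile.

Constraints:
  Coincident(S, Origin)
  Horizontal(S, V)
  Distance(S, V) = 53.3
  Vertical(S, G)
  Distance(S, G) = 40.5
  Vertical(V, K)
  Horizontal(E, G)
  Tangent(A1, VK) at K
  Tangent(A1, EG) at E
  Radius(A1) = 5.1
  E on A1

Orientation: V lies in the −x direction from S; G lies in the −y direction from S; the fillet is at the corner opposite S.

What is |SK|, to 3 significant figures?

64.0

S is at the origin; SV is horizontal with |SV| = 53.3 and V on the −x side, so V = (-53.3, 0.00). SG is vertical with |SG| = 40.5 and G on the −y side, so G = (0.00, -40.5). The virtual corner opposite S is at (-53.3, -40.5). The tangent condition forces NK to be normal to VK and tangency of A1 to EG means the radius NE is perpendicular to EG, with radius 5.1, so the center N sits 5.1 in from both sides at N = (-48.2, -35.4). That places the tangent points at K = (-53.3, -35.4) on VK and E = (-48.2, -40.5) on EG. Then |SK| = |K − S| = 64.0.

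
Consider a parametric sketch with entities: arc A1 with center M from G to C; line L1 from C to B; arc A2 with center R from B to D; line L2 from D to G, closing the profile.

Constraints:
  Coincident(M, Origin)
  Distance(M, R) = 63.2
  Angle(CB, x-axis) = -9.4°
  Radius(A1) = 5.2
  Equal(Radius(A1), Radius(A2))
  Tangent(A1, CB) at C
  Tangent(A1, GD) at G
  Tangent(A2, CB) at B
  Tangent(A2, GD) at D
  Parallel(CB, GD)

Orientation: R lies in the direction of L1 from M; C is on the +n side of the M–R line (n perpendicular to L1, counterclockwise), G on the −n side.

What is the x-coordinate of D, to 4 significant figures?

61.50

The slot axis is L1's direction at -9.4°, so u = (cos -9.4°, sin -9.4°) = (0.9866, -0.1633) and n = (−sin -9.4°, cos -9.4°) = (0.1633, 0.9866). M is at the origin and R lies 63.2 along u from M, so R = 63.2·u = (62.35, -10.32). Tangency of A1 to both parallel lines with radius 5.2 puts C and G at M ± 5.2·n: C = (0.8493, 5.130), G = (-0.8493, -5.130). Equal radii place B and D the same way about R: B = R + 5.2·n = (63.20, -5.192), D = R − 5.2·n = (61.50, -15.45). So D.x = 61.50.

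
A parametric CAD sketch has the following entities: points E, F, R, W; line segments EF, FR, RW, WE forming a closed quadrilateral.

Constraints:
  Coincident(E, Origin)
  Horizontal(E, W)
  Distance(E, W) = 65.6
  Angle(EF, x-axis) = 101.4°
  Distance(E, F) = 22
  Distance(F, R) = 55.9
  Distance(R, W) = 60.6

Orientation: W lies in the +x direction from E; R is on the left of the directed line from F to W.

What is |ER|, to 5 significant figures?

68.310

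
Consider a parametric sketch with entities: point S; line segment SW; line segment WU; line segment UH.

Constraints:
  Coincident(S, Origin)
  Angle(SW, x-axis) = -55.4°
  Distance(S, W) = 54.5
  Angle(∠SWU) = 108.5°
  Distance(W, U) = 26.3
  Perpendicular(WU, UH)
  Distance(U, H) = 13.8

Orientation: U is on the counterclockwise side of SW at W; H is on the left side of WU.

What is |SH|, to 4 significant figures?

57.75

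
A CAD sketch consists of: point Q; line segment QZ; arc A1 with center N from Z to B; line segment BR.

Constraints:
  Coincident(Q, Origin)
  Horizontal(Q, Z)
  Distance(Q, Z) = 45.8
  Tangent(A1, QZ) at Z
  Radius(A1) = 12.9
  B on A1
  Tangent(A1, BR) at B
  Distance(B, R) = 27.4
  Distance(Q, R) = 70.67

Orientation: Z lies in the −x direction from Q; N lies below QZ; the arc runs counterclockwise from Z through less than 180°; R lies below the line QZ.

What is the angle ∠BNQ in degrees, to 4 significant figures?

166.2°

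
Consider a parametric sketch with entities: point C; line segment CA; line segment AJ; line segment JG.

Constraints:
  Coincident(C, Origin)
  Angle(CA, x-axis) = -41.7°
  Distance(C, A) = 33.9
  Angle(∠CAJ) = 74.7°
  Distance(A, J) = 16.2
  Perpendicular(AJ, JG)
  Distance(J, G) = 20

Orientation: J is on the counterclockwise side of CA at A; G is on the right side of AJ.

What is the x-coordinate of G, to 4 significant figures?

50.43

C is at the origin; CA runs at -41.7° with length 33.9, so A = 33.9·(cos -41.7°, sin -41.7°) = (25.31, -22.55). ∠CAJ = 74.7°, so AJ runs at -41.7° + (180° − 74.7°) = 63.60° from the x-axis; with |AJ| = 16.2, J = A + 16.2·(cos 63.60°, sin 63.60°) = (32.51, -8.041). The perpendicularity gives JG at right angles to AJ; with |JG| = 20.0 on the right of AJ, G = J + 20.0·(0.8957, -0.4446) = (50.43, -16.93). So G.x = 50.43.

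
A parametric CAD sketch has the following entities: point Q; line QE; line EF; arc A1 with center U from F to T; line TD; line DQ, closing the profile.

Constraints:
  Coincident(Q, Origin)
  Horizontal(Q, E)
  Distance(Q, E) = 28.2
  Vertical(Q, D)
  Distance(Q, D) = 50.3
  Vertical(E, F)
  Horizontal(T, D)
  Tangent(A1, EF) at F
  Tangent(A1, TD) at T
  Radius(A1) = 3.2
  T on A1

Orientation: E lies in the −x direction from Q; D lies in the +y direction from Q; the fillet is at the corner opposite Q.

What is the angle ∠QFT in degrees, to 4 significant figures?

104.1°

The virtual corner opposite Q is at (-28.20, 50.30). Tangency of A1 to EF means the radius UF is perpendicular to EF and since A1 is tangent to TD there, UT ⟂ TD, with radius 3.2, so the center U sits 3.2 in from both sides at U = (-25.00, 47.10). That places the tangent points at F = (-28.20, 47.10) on EF and T = (-25.00, 50.30) on TD. Then cos ∠QFT = FQ·FT / (|FQ||FT|), giving 104.1°.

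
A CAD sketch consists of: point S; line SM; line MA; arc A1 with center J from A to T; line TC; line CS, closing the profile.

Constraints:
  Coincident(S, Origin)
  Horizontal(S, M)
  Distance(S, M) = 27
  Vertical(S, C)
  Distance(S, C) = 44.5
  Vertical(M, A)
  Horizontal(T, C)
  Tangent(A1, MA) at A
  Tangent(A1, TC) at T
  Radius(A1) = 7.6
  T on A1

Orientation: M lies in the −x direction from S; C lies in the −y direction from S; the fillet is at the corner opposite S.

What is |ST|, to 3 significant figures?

48.5

The virtual corner opposite S is at (-27.0, -44.5). Tangency of A1 to MA means the radius JA is perpendicular to MA and since A1 is tangent to TC there, JT ⟂ TC, with radius 7.6, so the center J sits 7.6 in from both sides at J = (-19.4, -36.9). That places the tangent points at A = (-27.0, -36.9) on MA and T = (-19.4, -44.5) on TC. Then |ST| = |T − S| = 48.5.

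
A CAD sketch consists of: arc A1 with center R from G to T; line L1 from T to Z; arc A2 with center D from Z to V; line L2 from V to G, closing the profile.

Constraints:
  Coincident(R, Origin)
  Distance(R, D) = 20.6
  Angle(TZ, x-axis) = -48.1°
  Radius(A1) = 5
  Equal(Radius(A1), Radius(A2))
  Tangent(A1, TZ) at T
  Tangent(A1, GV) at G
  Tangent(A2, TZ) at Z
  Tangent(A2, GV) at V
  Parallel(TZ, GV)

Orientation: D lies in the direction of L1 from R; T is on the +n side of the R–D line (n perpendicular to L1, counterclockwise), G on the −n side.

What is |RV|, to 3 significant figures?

21.2

Tangency of A1 to both parallel lines with radius 5.0 puts T and G at R ± 5.0·n: T = (3.72, 3.34), G = (-3.72, -3.34). Equal radii place Z and V the same way about D: Z = D + 5.0·n = (17.5, -12.0), V = D − 5.0·n = (10.0, -18.7). Then |RV| = |V − R| = 21.2.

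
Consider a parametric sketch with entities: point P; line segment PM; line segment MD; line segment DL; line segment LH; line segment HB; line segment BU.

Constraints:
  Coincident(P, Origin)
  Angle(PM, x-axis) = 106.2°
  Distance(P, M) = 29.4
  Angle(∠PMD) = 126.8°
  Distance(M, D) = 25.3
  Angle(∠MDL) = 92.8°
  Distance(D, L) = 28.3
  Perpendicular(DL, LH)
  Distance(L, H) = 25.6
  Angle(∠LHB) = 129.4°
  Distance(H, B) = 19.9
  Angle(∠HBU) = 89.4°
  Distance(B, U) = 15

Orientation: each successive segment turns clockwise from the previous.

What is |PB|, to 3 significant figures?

10.3

DL is perpendicular to LH, so LH runs at -124°; with |LH| = 25.6, H = (16.0, 11.4). ∠LHB = 129.4° gives HB at -175° from the x-axis; with |HB| = 19.9, B = (-3.78, 9.55). Then |PB| = |B − P| = 10.3.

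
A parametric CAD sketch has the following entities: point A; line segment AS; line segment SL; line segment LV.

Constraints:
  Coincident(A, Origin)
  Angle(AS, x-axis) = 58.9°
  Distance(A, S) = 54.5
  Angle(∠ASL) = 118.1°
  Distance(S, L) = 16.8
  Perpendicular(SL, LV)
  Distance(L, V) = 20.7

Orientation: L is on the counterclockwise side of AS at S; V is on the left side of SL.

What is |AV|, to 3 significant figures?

50.5

∠ASL = 118.1°, so SL runs at 58.9° + (180° − 118.1°) = 121° from the x-axis; with |SL| = 16.8, L = S + 16.8·(cos 121°, sin 121°) = (19.5, 61.1). The perpendicularity gives LV at right angles to SL; with |LV| = 20.7 on the left of SL, V = L + 20.7·(-0.859, -0.512) = (1.77, 50.5). Then |AV| = |V − A| = 50.5.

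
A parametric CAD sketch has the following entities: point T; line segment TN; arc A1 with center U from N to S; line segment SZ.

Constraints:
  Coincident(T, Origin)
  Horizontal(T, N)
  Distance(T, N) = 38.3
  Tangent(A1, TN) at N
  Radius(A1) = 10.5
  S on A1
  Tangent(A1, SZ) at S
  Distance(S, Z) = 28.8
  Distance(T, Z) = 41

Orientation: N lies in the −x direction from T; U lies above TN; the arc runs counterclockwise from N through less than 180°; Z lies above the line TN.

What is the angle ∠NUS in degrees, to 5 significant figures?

74.623°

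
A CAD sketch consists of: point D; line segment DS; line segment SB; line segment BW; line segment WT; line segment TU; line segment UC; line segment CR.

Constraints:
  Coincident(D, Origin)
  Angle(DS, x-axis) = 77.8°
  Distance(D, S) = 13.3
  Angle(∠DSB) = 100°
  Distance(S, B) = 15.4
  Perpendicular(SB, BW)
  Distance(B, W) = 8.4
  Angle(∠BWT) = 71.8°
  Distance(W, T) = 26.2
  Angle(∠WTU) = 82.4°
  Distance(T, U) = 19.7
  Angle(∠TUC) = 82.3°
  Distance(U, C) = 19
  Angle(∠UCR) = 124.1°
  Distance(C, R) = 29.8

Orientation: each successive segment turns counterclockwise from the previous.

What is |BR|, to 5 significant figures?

22.766

∠TUC = 82.3° gives UC at -168.70° from the x-axis; with |UC| = 19.0, C = (-8.3541, 25.152). ∠UCR = 124.1° gives CR at -112.80° from the x-axis; with |CR| = 29.8, R = (-19.902, -2.3199). Then |BR| = |R − B| = 22.766.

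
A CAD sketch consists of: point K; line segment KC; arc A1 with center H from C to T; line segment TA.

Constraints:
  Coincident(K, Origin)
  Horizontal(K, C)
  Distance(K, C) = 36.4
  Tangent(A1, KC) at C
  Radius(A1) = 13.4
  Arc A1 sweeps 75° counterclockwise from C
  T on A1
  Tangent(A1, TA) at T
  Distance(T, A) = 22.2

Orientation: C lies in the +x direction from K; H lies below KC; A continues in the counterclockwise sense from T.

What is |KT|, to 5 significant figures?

25.473

A1 meets KC tangentially, so HC is at right angles to KC, so H = C + (0, -13.4) = (36.400, -13.400). On A1, C sits at bearing 90° from H; a 75° counterclockwise sweep puts T at bearing 165°, so T = H + 13.4·(cos 165°, sin 165°) = (23.457, -9.9318). Then |KT| = |T − K| = 25.473.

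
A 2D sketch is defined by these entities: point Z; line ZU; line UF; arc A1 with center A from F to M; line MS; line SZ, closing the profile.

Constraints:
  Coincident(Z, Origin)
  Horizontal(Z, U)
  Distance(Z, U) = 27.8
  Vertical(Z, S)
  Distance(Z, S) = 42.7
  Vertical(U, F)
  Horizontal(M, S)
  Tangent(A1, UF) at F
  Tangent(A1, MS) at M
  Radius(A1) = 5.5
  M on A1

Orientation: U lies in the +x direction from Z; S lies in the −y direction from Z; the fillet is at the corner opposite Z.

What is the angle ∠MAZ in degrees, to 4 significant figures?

149.1°

Z is at the origin; Z and U share the same y with |ZU| = 27.8 and U on the +x side, so U = (27.80, 0.000). ZS is vertical with |ZS| = 42.7 and S on the −y side, so S = (0.000, -42.70). The virtual corner opposite Z is at (27.80, -42.70). A1 meets UF tangentially, so AF is at right angles to UF and the tangent condition forces AM to be normal to MS, with radius 5.5, so the center A sits 5.5 in from both sides at A = (22.30, -37.20). That places the tangent points at F = (27.80, -37.20) on UF and M = (22.30, -42.70) on MS. Then cos ∠MAZ = AM·AZ / (|AM||AZ|), giving 149.1°.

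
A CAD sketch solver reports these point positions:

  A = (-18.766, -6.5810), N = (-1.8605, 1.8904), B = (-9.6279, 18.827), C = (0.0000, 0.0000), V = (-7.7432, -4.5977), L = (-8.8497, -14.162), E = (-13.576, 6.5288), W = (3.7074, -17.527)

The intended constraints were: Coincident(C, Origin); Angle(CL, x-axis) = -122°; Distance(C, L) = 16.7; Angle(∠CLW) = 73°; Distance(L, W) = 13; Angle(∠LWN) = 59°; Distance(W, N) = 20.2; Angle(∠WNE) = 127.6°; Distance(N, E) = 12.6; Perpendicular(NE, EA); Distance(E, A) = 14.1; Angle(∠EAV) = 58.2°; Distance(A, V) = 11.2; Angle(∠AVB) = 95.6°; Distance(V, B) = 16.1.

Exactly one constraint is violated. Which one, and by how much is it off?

Distance(V, B) = 16.1 — off by 7.40.

C = (0.00, 0.00) ✓; CL at -122.0° ✓; |CL| = 16.70 ✓; ∠CLW = 73.00° ✓; |LW| = 13.00 ✓; ∠LWN = 59.00° ✓; |WN| = 20.20 ✓; ∠WNE = 127.6° ✓; |NE| = 12.60 ✓; ∠(NE, EA) = 90.00° ✓; |EA| = 14.10 ✓; ∠EAV = 58.20° ✓; |AV| = 11.20 ✓; ∠AVB = 95.60° ✓; |VB| = 23.50 ✗.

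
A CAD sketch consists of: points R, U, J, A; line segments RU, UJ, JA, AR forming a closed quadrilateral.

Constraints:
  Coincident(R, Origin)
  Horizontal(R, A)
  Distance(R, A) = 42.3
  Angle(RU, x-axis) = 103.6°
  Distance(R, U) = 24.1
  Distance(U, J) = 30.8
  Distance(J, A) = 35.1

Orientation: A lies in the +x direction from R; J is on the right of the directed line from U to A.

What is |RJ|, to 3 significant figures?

8.69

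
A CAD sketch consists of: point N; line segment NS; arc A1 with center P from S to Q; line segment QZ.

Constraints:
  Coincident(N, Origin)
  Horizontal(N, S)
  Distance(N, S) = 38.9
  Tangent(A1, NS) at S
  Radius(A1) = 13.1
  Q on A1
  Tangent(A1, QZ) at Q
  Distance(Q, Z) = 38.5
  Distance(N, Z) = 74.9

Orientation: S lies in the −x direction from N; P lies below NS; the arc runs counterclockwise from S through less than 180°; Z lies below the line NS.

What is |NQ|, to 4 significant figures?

53.28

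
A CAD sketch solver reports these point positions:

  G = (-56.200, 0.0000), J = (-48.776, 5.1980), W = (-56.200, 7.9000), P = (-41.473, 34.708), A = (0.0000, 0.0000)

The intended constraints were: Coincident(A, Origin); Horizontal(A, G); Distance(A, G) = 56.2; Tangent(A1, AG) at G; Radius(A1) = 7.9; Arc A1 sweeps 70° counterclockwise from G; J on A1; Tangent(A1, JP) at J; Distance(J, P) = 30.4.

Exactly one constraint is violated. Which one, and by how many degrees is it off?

Tangent(A1, JP) at J — off by 6.10°.

A = (0.00, 0.00) ✓; A.y = 0.00, G.y = 0.00 ✓; |AG| = 56.20 ✓; ∠(WG, GA) = 90.00° ✓; |WG| = 7.900 ✓; bearing(W→J) − bearing(W→G) = 70.00° ✓; |WJ| = 7.900 ✓; ∠(WJ, JP) = 83.90° ✗; |JP| = 30.40 ✓.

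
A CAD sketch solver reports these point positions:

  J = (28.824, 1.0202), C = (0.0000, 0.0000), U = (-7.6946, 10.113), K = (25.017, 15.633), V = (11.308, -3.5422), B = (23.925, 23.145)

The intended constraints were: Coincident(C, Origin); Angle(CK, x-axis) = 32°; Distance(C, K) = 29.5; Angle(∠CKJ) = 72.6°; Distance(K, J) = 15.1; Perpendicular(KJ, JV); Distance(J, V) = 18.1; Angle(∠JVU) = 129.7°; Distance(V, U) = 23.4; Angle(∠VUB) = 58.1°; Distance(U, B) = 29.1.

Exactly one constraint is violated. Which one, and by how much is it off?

Distance(U, B) = 29.1 — off by 5.10.

C = (0.00, 0.00) ✓; CK at 32.00° ✓; |CK| = 29.50 ✓; ∠CKJ = 72.60° ✓; |KJ| = 15.10 ✓; ∠(KJ, JV) = 90.00° ✓; |JV| = 18.10 ✓; ∠JVU = 129.7° ✓; |VU| = 23.40 ✓; ∠VUB = 58.10° ✓; |UB| = 34.20 ✗.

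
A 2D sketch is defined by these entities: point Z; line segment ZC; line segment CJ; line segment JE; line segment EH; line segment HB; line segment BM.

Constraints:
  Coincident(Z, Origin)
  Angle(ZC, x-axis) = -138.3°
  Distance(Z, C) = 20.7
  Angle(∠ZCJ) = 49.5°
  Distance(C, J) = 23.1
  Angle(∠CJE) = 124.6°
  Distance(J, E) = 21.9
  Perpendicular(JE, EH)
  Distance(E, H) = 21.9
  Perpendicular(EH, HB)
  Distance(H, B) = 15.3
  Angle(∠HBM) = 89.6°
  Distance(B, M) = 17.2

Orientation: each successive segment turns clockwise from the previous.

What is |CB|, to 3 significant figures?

19.9

Z is at the origin; ZC runs at -138.3° with length 20.7, so C = (-15.5, -13.8). ∠ZCJ = 49.5° gives CJ at 91.2° from the x-axis; with |CJ| = 23.1, J = (-15.9, 9.32). ∠CJE = 124.6° gives JE at 35.8° from the x-axis; with |JE| = 21.9, E = (1.82, 22.1). JE ⟂ EH, so EH runs at -54.2°; with |EH| = 21.9, H = (14.6, 4.37). EH ⟂ HB, so HB runs at -144°; with |HB| = 15.3, B = (2.22, -4.58). Then |CB| = |B − C| = 19.9.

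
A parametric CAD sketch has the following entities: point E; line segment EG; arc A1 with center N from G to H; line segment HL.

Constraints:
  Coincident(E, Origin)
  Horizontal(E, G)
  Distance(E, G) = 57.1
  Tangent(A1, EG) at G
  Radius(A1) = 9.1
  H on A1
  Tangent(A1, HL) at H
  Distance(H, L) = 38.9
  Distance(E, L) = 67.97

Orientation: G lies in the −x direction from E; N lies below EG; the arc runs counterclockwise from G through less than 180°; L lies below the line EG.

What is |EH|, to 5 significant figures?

66.571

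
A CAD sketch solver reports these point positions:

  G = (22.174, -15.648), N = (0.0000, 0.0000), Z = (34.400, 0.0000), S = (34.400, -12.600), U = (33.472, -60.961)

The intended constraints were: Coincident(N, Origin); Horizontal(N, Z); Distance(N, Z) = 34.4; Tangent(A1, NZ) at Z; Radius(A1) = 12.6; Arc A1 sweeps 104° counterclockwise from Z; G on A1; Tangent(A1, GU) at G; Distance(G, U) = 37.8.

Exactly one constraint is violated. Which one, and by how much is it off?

Distance(G, U) = 37.8 — off by 8.90.

N = (0.00, 0.00) ✓; N.y = 0.00, Z.y = 0.00 ✓; |NZ| = 34.40 ✓; ∠(SZ, ZN) = 90.00° ✓; |SZ| = 12.60 ✓; bearing(S→G) − bearing(S→Z) = 104.0° ✓; |SG| = 12.60 ✓; ∠(SG, GU) = 90.00° ✓; |GU| = 46.70 ✗.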